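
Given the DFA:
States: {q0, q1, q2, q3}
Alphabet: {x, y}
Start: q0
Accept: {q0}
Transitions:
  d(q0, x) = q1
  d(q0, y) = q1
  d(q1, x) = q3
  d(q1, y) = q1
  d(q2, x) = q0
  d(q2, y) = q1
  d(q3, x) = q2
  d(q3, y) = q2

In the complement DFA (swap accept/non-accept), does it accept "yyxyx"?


Trace: q0 -> q1 -> q1 -> q3 -> q2 -> q0
Final: q0
Original accept: {q0}
Complement: q0 is in original accept

No, complement rejects (original accepts)


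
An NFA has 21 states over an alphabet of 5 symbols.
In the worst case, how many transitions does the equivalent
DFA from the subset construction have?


Subset construction: one DFA state per subset of NFA states = 2^21 = 2097152 states.
Each DFA state has 5 outgoing transitions: 2097152 * 5 = 10485760

10485760


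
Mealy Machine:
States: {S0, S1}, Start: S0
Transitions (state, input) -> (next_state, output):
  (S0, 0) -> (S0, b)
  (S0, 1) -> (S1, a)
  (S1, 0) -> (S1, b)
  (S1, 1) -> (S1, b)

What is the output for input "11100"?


Step-by-step:
  (S0, 1) -> (S1, a)
  (S1, 1) -> (S1, b)
  (S1, 1) -> (S1, b)
  (S1, 0) -> (S1, b)
  (S1, 0) -> (S1, b)

"abbbb"


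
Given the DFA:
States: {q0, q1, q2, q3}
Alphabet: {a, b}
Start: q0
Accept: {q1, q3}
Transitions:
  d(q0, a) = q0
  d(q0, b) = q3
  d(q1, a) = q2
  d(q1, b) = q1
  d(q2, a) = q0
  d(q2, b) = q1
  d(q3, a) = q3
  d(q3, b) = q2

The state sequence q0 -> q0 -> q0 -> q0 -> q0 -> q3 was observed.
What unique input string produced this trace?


Trace back each transition to find the symbol:
  q0 --[a]--> q0
  q0 --[a]--> q0
  q0 --[a]--> q0
  q0 --[a]--> q0
  q0 --[b]--> q3

"aaaab"


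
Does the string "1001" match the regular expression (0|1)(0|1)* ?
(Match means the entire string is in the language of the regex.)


|string| = 4; first = '1'; last = '1'

Yes, "1001" matches (0|1)(0|1)*


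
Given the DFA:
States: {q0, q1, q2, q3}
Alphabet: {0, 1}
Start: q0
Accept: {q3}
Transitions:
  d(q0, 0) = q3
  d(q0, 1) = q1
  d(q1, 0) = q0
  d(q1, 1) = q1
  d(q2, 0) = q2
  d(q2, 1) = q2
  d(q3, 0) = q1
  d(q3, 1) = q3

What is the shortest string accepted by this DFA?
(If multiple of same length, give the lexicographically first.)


BFS by string length (lex-first path to each state shown):
  len 0: q0<-""
  len 1: q1<-"1", q3<-"0"
Found accept state at length 1.

"0"


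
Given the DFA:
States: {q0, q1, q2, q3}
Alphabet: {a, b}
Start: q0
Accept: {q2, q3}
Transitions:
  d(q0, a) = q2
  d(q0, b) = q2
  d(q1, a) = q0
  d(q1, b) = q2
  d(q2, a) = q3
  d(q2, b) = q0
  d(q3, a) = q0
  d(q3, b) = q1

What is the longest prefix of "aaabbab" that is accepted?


Run the DFA, marking each prefix where the state is accepting:
  "" -> q0 [reject]
  "a" -> q2 [accept]
  "aa" -> q3 [accept]
  "aaa" -> q0 [reject]
  "aaab" -> q2 [accept]
  "aaabb" -> q0 [reject]
  "aaabba" -> q2 [accept]
  "aaabbab" -> q0 [reject]

"aaabba"


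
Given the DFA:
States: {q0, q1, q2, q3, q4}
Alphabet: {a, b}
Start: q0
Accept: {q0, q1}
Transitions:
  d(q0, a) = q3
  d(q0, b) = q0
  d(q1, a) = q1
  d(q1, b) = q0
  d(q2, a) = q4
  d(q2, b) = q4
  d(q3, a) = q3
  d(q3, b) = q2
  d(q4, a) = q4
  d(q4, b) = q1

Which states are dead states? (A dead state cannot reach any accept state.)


Forward reachability from each state:
  q0 -> reaches accept state q0 (live)
  q1 -> reaches accept state q0 (live)
  q2 -> reaches accept state q0 (live)
  q3 -> reaches accept state q0 (live)
  q4 -> reaches accept state q0 (live)

None (all states can reach an accept state)


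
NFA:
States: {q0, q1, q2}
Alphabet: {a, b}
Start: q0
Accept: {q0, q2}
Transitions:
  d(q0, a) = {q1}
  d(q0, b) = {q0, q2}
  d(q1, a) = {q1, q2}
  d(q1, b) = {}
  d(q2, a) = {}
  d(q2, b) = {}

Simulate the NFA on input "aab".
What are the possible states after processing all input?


Start: {q0}
  --a--> {q1}
  --a--> {q1, q2}
  --b--> {}

{} (empty set, no valid transitions)


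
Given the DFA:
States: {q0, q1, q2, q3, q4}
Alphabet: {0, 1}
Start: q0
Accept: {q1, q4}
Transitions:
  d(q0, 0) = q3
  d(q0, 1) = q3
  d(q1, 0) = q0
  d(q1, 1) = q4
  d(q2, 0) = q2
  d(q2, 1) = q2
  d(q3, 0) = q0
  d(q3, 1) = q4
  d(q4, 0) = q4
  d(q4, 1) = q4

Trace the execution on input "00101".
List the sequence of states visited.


Input: 00101
d(q0, 0) = q3
d(q3, 0) = q0
d(q0, 1) = q3
d(q3, 0) = q0
d(q0, 1) = q3


q0 -> q3 -> q0 -> q3 -> q0 -> q3


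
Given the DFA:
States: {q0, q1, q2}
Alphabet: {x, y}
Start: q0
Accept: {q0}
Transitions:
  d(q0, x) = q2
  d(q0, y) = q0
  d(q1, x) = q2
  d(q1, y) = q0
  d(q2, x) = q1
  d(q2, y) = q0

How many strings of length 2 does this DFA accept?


Enumerating all length-2 strings:
  "xx" -> q1 [reject]
  "xy" -> q0 [accept]
  "yx" -> q2 [reject]
  "yy" -> q0 [accept]

2 out of 4


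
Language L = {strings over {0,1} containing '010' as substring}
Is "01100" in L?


'010' does not occur

No, "01100" is not in L


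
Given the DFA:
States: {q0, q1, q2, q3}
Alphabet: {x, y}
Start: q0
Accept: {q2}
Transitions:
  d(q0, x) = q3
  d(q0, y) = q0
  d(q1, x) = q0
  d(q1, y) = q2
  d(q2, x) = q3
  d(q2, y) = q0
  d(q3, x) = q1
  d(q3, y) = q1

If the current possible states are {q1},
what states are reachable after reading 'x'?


Apply transition on 'x' from each current state:
  d(q1, x) = q0

{q0}


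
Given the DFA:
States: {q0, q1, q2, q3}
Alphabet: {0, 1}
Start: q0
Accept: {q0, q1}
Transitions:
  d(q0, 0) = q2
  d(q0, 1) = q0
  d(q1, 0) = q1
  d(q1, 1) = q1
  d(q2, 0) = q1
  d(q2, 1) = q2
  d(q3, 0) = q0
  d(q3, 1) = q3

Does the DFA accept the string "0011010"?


Trace: q0 -> q2 -> q1 -> q1 -> q1 -> q1 -> q1 -> q1
Final state: q1
Accept states: {q0, q1}

Yes, accepted (final state q1 is an accept state)


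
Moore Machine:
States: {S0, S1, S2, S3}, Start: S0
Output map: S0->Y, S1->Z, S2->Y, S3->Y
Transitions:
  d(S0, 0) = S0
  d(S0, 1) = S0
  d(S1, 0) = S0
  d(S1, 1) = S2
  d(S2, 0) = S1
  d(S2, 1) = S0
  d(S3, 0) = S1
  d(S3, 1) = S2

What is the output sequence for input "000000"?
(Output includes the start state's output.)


Start: S0 (output Y)
  --0--> S0 (output Y)
  --0--> S0 (output Y)
  --0--> S0 (output Y)
  --0--> S0 (output Y)
  --0--> S0 (output Y)
  --0--> S0 (output Y)

"YYYYYYY"


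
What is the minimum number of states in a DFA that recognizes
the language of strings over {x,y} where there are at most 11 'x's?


States: count = 0, 1, ..., 11 (all accepting; 12 states), plus a dead state for count > 11.
Total: 12 + 1 = 13.

13


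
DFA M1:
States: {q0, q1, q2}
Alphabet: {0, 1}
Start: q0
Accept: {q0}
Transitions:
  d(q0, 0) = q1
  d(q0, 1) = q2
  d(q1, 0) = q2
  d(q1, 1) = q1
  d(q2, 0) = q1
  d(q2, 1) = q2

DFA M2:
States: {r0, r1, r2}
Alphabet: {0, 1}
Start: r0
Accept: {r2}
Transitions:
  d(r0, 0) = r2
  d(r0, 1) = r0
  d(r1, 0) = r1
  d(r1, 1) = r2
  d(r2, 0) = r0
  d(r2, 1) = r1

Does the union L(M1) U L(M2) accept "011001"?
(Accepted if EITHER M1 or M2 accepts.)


M1: final=q1 accepted=False
M2: final=r1 accepted=False

No, union rejects (neither accepts)


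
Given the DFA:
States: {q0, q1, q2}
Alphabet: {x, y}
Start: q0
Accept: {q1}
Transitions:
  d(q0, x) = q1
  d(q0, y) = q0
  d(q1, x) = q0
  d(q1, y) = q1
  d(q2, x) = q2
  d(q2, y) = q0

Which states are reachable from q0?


BFS from q0:
  layer 0: {q0}
  layer 1: {q1}

{q0, q1}


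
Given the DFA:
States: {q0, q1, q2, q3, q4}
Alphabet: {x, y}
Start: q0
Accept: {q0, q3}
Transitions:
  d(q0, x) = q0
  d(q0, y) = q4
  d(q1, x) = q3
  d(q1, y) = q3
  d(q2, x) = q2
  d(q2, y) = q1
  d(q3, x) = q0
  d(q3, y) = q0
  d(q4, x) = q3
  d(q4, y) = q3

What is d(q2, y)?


Looking up transition d(q2, y)

q1


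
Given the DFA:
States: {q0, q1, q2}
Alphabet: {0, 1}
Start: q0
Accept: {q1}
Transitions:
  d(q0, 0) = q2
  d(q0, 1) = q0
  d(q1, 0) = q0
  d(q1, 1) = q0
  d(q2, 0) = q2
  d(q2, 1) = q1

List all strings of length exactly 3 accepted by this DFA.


All strings of length 3: 8 total
Accepted: 2

"001", "101"


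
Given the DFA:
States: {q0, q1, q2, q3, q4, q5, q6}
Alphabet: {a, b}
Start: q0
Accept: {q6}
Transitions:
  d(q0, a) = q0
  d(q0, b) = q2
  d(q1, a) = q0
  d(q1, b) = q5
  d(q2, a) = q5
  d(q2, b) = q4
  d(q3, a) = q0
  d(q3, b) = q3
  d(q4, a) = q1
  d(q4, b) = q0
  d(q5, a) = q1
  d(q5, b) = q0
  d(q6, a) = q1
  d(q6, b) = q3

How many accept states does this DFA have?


Accept states listed: {q6}
Counting: q6(1)

1


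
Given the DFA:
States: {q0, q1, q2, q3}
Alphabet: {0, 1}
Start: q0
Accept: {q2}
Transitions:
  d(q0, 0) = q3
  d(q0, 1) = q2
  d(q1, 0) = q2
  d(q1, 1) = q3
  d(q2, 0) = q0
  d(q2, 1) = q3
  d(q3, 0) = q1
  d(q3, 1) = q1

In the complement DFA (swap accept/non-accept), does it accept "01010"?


Trace: q0 -> q3 -> q1 -> q2 -> q3 -> q1
Final: q1
Original accept: {q2}
Complement: q1 is not in original accept

Yes, complement accepts (original rejects)


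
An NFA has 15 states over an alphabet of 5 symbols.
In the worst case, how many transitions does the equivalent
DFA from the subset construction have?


Subset construction: one DFA state per subset of NFA states = 2^15 = 32768 states.
Each DFA state has 5 outgoing transitions: 32768 * 5 = 163840

163840


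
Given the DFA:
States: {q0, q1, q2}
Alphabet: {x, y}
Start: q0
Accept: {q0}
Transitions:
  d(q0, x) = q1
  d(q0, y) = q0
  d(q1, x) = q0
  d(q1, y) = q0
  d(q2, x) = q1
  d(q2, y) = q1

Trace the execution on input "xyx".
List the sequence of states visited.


Input: xyx
d(q0, x) = q1
d(q1, y) = q0
d(q0, x) = q1


q0 -> q1 -> q0 -> q1


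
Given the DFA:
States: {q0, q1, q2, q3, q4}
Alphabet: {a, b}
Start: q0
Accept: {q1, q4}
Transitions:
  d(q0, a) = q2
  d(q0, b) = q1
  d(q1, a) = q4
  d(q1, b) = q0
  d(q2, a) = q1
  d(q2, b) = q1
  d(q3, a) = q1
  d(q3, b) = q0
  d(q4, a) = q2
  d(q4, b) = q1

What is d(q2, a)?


Looking up transition d(q2, a)

q1


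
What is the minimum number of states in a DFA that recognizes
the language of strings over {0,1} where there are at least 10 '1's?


States: count = 0, 1, ..., 9, and a final '>= 10' state.
Total: 10 + 1 = 11. Accept = '>= 10' state.

11


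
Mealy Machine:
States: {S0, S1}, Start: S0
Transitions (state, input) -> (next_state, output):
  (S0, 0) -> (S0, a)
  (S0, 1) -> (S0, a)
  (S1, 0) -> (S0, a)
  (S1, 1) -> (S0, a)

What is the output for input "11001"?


Step-by-step:
  (S0, 1) -> (S0, a)
  (S0, 1) -> (S0, a)
  (S0, 0) -> (S0, a)
  (S0, 0) -> (S0, a)
  (S0, 1) -> (S0, a)

"aaaaa"


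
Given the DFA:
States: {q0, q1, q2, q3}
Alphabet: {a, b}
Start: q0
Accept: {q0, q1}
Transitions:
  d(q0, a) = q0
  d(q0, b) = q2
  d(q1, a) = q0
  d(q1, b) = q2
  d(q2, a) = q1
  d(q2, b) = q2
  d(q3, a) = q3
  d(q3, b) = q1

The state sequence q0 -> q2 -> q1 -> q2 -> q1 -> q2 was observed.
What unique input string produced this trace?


Trace back each transition to find the symbol:
  q0 --[b]--> q2
  q2 --[a]--> q1
  q1 --[b]--> q2
  q2 --[a]--> q1
  q1 --[b]--> q2

"babab"


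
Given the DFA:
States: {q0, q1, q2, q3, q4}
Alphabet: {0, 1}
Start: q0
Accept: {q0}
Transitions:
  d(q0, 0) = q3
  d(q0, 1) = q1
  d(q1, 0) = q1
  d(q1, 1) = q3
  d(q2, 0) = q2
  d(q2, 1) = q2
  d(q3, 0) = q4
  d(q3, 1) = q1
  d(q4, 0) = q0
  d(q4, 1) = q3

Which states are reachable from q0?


BFS from q0:
  layer 0: {q0}
  layer 1: {q1, q3}
  layer 2: {q4}

{q0, q1, q3, q4}


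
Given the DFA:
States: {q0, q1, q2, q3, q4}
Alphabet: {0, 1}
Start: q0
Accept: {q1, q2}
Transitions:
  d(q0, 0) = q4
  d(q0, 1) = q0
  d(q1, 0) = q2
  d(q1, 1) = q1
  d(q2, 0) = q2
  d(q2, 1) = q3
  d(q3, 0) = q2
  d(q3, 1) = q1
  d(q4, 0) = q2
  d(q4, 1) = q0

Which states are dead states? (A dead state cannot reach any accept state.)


Forward reachability from each state:
  q0 -> reaches accept state q1 (live)
  q1 -> reaches accept state q1 (live)
  q2 -> reaches accept state q1 (live)
  q3 -> reaches accept state q1 (live)
  q4 -> reaches accept state q1 (live)

None (all states can reach an accept state)


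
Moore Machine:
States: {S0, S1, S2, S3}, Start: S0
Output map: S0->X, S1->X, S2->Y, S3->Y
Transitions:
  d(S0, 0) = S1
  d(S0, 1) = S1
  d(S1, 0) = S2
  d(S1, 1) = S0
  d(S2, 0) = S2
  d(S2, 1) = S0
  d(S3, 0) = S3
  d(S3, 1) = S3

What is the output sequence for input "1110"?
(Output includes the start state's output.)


Start: S0 (output X)
  --1--> S1 (output X)
  --1--> S0 (output X)
  --1--> S1 (output X)
  --0--> S2 (output Y)

"XXXXY"


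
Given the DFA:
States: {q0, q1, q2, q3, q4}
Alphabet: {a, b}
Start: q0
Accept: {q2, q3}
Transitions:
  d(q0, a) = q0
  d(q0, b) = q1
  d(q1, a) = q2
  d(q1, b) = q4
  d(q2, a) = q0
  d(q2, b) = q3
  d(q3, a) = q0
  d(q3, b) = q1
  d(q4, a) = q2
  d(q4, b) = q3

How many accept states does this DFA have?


Accept states listed: {q2, q3}
Counting: q2(1) q3(2)

2


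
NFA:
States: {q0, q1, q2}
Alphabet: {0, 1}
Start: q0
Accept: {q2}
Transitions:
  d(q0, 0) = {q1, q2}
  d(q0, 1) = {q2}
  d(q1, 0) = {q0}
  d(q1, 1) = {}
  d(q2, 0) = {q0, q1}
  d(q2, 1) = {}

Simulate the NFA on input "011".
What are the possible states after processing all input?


Start: {q0}
  --0--> {q1, q2}
  --1--> {}
  --1--> {}

{} (empty set, no valid transitions)


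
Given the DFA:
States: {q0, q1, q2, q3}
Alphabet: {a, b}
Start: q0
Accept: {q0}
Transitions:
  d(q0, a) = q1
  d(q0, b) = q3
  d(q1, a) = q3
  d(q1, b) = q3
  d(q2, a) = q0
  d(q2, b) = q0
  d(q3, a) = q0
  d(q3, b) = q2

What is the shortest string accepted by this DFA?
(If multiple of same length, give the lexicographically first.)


BFS by string length (lex-first path to each state shown):
  len 0: q0<-""
Found accept state at length 0.

"" (empty string)


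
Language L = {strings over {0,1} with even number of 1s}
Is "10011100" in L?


count('1') = 4; 4 mod 2 = 0

Yes, "10011100" is in L


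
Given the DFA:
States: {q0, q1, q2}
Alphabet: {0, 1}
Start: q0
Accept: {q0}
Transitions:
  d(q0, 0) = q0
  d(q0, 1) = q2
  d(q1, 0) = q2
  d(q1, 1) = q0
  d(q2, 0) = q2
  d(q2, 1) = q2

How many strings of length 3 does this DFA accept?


Enumerating all length-3 strings:
  "000" -> q0 [accept]
  "001" -> q2 [reject]
  "010" -> q2 [reject]
  "011" -> q2 [reject]
  "100" -> q2 [reject]
  "101" -> q2 [reject]
  "110" -> q2 [reject]
  "111" -> q2 [reject]

1 out of 8


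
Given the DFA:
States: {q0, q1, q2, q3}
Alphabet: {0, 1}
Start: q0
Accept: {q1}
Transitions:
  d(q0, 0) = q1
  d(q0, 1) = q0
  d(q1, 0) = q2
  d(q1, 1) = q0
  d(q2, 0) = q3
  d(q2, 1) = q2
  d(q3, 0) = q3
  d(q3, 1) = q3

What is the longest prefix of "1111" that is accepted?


Run the DFA, marking each prefix where the state is accepting:
  "" -> q0 [reject]
  "1" -> q0 [reject]
  "11" -> q0 [reject]
  "111" -> q0 [reject]
  "1111" -> q0 [reject]

No prefix is accepted


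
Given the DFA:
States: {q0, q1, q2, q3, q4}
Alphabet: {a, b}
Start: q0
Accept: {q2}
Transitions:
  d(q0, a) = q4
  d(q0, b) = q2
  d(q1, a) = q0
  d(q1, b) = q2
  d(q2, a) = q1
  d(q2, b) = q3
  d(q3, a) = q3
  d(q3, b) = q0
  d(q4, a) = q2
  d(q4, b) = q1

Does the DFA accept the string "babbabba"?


Trace: q0 -> q2 -> q1 -> q2 -> q3 -> q3 -> q0 -> q2 -> q1
Final state: q1
Accept states: {q2}

No, rejected (final state q1 is not an accept state)


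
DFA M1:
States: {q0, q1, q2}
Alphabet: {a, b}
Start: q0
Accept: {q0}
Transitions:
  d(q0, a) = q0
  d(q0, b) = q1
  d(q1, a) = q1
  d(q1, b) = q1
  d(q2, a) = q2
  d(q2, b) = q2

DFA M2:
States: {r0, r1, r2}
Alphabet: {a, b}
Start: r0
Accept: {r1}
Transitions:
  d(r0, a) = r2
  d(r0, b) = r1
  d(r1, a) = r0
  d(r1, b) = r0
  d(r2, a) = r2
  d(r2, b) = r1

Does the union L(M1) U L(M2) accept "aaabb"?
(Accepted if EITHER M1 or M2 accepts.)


M1: final=q1 accepted=False
M2: final=r0 accepted=False

No, union rejects (neither accepts)


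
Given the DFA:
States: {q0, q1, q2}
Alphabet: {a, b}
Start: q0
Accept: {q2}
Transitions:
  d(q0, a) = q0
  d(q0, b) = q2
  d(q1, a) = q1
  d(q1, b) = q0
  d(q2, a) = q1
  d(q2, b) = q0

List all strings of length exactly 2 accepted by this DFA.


All strings of length 2: 4 total
Accepted: 1

"ab"


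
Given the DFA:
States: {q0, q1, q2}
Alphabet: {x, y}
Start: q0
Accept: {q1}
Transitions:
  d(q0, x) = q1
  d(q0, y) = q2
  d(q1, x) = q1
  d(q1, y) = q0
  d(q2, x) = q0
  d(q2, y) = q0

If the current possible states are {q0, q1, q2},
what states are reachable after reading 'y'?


Apply transition on 'y' from each current state:
  d(q0, y) = q2
  d(q1, y) = q0
  d(q2, y) = q0

{q0, q2}


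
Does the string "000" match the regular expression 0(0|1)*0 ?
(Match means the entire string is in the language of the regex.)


|string| = 3; first = '0'; last = '0'

Yes, "000" matches 0(0|1)*0


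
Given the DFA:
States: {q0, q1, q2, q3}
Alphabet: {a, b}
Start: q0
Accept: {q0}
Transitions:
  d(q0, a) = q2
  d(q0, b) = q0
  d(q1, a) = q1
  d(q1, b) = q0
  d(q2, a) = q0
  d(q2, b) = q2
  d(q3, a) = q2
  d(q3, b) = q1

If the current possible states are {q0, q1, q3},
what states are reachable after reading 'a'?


Apply transition on 'a' from each current state:
  d(q0, a) = q2
  d(q1, a) = q1
  d(q3, a) = q2

{q1, q2}


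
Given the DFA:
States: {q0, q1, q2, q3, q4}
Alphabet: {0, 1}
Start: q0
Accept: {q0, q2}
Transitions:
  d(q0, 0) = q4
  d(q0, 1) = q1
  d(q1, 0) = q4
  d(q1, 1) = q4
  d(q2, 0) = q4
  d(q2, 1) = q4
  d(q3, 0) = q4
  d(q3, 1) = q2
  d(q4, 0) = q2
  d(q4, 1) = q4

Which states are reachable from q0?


BFS from q0:
  layer 0: {q0}
  layer 1: {q1, q4}
  layer 2: {q2}

{q0, q1, q2, q4}


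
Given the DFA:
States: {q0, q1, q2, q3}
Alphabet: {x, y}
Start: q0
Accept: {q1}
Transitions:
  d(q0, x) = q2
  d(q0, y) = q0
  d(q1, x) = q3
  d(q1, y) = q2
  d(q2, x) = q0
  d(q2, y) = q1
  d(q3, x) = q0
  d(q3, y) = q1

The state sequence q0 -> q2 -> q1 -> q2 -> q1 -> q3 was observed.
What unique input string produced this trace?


Trace back each transition to find the symbol:
  q0 --[x]--> q2
  q2 --[y]--> q1
  q1 --[y]--> q2
  q2 --[y]--> q1
  q1 --[x]--> q3

"xyyyx"


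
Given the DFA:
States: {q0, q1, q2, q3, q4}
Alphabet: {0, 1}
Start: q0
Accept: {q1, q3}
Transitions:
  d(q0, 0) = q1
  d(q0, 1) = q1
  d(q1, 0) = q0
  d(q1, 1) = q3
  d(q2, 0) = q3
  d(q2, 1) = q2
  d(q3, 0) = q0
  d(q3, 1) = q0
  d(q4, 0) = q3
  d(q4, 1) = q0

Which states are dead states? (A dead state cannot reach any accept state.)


Forward reachability from each state:
  q0 -> reaches accept state q1 (live)
  q1 -> reaches accept state q1 (live)
  q2 -> reaches accept state q1 (live)
  q3 -> reaches accept state q1 (live)
  q4 -> reaches accept state q1 (live)

None (all states can reach an accept state)


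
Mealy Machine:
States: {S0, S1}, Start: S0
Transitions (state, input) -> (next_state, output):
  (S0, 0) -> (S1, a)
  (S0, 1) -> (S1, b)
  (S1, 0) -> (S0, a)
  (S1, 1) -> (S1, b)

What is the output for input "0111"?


Step-by-step:
  (S0, 0) -> (S1, a)
  (S1, 1) -> (S1, b)
  (S1, 1) -> (S1, b)
  (S1, 1) -> (S1, b)

"abbb"


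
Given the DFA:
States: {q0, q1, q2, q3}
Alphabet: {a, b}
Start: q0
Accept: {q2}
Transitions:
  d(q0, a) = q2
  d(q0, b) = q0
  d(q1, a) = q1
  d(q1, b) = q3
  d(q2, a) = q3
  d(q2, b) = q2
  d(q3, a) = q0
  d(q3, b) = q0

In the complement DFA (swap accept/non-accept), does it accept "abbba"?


Trace: q0 -> q2 -> q2 -> q2 -> q2 -> q3
Final: q3
Original accept: {q2}
Complement: q3 is not in original accept

Yes, complement accepts (original rejects)


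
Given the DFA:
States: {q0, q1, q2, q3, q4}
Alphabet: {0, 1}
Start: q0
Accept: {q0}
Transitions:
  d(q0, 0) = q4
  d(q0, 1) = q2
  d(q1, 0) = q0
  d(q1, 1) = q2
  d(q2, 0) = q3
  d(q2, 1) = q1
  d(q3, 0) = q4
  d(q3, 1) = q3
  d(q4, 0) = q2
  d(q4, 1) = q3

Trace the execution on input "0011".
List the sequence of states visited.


Input: 0011
d(q0, 0) = q4
d(q4, 0) = q2
d(q2, 1) = q1
d(q1, 1) = q2


q0 -> q4 -> q2 -> q1 -> q2


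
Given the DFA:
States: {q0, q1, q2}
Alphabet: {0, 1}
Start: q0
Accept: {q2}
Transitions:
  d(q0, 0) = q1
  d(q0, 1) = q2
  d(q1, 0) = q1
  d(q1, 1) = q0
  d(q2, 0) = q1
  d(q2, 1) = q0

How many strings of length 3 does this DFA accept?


Enumerating all length-3 strings:
  "000" -> q1 [reject]
  "001" -> q0 [reject]
  "010" -> q1 [reject]
  "011" -> q2 [accept]
  "100" -> q1 [reject]
  "101" -> q0 [reject]
  "110" -> q1 [reject]
  "111" -> q2 [accept]

2 out of 8


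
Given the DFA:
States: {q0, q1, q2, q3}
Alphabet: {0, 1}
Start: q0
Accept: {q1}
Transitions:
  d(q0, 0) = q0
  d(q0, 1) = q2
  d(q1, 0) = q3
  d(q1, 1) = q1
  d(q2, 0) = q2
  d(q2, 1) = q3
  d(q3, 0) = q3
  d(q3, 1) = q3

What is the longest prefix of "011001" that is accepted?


Run the DFA, marking each prefix where the state is accepting:
  "" -> q0 [reject]
  "0" -> q0 [reject]
  "01" -> q2 [reject]
  "011" -> q3 [reject]
  "0110" -> q3 [reject]
  "01100" -> q3 [reject]
  "011001" -> q3 [reject]

No prefix is accepted


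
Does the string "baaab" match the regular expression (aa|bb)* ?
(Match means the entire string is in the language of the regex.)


|string| = 5; first = 'b'; last = 'b'

No, "baaab" does not match (aa|bb)*


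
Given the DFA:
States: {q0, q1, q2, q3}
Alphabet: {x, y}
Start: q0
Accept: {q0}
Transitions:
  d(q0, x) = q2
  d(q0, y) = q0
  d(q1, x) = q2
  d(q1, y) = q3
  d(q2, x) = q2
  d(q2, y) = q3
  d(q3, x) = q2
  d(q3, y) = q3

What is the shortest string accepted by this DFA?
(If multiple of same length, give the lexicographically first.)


BFS by string length (lex-first path to each state shown):
  len 0: q0<-""
Found accept state at length 0.

"" (empty string)


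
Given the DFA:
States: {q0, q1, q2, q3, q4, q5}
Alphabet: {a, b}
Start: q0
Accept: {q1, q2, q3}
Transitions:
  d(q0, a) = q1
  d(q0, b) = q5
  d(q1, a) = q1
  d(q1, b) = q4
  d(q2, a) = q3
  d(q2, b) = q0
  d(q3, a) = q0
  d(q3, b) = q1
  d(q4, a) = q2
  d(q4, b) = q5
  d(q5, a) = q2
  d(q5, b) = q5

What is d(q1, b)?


Looking up transition d(q1, b)

q4


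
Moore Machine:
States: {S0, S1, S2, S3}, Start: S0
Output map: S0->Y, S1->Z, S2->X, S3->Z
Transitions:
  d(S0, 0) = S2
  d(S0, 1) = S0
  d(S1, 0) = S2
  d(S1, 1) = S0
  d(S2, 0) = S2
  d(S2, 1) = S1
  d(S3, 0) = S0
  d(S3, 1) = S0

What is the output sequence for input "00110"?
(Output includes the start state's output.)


Start: S0 (output Y)
  --0--> S2 (output X)
  --0--> S2 (output X)
  --1--> S1 (output Z)
  --1--> S0 (output Y)
  --0--> S2 (output X)

"YXXZYX"


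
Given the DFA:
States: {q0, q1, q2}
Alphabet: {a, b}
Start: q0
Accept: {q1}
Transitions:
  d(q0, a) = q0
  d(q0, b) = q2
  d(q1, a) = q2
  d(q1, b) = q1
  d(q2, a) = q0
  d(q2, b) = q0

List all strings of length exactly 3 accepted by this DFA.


All strings of length 3: 8 total
Accepted: 0

None


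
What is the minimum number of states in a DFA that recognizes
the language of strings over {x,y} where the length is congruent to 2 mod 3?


States track (length) mod 3.
Need 3 states: one per remainder 0..2; accept = remainder 2.

3


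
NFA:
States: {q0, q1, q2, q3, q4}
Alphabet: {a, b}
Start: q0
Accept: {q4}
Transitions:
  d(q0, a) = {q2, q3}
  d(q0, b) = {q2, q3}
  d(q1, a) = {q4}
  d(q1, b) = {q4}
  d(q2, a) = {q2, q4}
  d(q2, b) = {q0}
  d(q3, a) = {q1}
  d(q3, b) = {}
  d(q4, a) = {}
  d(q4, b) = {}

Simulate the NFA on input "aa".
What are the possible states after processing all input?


Start: {q0}
  --a--> {q2, q3}
  --a--> {q1, q2, q4}

{q1, q2, q4}


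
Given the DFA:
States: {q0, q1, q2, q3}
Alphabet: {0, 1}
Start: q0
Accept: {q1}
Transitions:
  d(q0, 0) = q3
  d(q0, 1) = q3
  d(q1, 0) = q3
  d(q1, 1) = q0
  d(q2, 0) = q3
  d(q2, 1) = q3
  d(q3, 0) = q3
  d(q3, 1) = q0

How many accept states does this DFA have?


Accept states listed: {q1}
Counting: q1(1)

1


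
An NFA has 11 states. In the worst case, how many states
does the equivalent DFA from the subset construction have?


Subset construction: one DFA state per subset of NFA states.
2^11 = 2048

2048


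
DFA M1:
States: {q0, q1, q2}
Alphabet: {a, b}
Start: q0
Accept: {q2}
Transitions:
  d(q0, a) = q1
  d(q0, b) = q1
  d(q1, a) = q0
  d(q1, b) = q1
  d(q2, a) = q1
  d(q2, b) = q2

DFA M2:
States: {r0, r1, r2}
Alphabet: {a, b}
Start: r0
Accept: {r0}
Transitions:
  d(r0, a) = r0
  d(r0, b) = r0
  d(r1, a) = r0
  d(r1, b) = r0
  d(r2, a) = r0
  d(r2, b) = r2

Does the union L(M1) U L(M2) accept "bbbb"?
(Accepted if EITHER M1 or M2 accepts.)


M1: final=q1 accepted=False
M2: final=r0 accepted=True

Yes, union accepts


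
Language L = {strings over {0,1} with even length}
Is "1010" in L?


length = 4; 4 mod 2 = 0

Yes, "1010" is in L


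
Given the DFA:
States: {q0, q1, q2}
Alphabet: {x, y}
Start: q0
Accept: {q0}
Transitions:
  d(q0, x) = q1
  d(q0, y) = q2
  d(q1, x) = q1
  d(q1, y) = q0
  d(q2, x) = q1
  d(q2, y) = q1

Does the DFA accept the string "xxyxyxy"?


Trace: q0 -> q1 -> q1 -> q0 -> q1 -> q0 -> q1 -> q0
Final state: q0
Accept states: {q0}

Yes, accepted (final state q0 is an accept state)


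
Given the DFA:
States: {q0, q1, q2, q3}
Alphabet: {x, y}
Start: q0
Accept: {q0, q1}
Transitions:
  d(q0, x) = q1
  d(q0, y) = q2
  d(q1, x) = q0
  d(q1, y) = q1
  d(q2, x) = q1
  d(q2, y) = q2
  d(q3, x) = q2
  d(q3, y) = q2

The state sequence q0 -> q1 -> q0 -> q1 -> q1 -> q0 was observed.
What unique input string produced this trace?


Trace back each transition to find the symbol:
  q0 --[x]--> q1
  q1 --[x]--> q0
  q0 --[x]--> q1
  q1 --[y]--> q1
  q1 --[x]--> q0

"xxxyx"


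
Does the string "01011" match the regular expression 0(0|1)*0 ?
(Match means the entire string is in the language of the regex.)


|string| = 5; first = '0'; last = '1'

No, "01011" does not match 0(0|1)*0


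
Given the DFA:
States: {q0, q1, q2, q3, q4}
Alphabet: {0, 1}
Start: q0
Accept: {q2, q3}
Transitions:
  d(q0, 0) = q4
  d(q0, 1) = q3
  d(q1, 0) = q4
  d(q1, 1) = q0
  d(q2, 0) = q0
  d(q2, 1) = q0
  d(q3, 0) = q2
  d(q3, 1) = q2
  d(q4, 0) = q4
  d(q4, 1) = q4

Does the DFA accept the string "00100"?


Trace: q0 -> q4 -> q4 -> q4 -> q4 -> q4
Final state: q4
Accept states: {q2, q3}

No, rejected (final state q4 is not an accept state)


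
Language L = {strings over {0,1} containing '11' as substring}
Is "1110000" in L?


'11' occurs at index 0

Yes, "1110000" is in L


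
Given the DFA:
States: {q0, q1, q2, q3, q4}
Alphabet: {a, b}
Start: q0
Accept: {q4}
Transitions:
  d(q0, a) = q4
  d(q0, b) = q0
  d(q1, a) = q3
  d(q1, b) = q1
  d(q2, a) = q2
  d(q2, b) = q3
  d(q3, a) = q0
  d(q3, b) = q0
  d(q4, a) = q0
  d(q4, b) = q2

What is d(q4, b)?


Looking up transition d(q4, b)

q2


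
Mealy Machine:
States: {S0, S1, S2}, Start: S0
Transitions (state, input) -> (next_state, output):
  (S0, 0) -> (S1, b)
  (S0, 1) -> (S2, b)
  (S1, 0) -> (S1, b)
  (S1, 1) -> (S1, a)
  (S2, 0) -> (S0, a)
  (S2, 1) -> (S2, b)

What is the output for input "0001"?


Step-by-step:
  (S0, 0) -> (S1, b)
  (S1, 0) -> (S1, b)
  (S1, 0) -> (S1, b)
  (S1, 1) -> (S1, a)

"bbba"


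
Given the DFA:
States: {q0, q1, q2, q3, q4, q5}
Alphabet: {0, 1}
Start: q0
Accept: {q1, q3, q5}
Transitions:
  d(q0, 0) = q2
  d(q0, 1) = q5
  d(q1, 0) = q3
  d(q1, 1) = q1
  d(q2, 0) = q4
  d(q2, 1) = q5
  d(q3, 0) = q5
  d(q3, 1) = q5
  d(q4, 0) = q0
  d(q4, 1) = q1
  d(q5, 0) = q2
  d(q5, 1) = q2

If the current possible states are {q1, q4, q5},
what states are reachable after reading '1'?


Apply transition on '1' from each current state:
  d(q1, 1) = q1
  d(q4, 1) = q1
  d(q5, 1) = q2

{q1, q2}


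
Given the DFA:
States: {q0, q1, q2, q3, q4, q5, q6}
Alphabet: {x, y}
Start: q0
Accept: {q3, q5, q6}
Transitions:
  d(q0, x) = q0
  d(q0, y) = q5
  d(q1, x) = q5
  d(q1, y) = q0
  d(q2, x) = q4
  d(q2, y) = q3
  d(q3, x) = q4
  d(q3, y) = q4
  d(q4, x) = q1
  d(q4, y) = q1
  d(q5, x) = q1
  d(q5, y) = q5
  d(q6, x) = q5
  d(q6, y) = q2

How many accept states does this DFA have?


Accept states listed: {q3, q5, q6}
Counting: q3(1) q5(2) q6(3)

3


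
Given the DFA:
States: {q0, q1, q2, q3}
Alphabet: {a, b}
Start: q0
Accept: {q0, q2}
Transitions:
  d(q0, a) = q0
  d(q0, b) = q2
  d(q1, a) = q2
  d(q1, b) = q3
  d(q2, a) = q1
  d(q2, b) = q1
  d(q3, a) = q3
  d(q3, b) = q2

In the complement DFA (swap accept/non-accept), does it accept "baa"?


Trace: q0 -> q2 -> q1 -> q2
Final: q2
Original accept: {q0, q2}
Complement: q2 is in original accept

No, complement rejects (original accepts)


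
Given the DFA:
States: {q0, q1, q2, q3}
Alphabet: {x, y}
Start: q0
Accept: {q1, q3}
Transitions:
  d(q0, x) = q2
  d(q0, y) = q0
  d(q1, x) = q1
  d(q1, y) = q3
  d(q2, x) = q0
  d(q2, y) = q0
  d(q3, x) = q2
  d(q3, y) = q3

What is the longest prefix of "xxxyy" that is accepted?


Run the DFA, marking each prefix where the state is accepting:
  "" -> q0 [reject]
  "x" -> q2 [reject]
  "xx" -> q0 [reject]
  "xxx" -> q2 [reject]
  "xxxy" -> q0 [reject]
  "xxxyy" -> q0 [reject]

No prefix is accepted


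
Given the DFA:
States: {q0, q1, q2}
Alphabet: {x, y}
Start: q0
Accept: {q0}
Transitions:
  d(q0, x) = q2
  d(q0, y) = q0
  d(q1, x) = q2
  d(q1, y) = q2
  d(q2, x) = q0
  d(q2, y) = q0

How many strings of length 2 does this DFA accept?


Enumerating all length-2 strings:
  "xx" -> q0 [accept]
  "xy" -> q0 [accept]
  "yx" -> q2 [reject]
  "yy" -> q0 [accept]

3 out of 4


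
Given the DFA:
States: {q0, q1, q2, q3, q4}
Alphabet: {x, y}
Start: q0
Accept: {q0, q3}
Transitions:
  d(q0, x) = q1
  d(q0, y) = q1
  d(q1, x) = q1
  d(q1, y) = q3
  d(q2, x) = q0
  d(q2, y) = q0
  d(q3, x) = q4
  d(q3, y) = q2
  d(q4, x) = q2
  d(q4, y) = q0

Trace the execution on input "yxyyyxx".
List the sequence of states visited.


Input: yxyyyxx
d(q0, y) = q1
d(q1, x) = q1
d(q1, y) = q3
d(q3, y) = q2
d(q2, y) = q0
d(q0, x) = q1
d(q1, x) = q1


q0 -> q1 -> q1 -> q3 -> q2 -> q0 -> q1 -> q1


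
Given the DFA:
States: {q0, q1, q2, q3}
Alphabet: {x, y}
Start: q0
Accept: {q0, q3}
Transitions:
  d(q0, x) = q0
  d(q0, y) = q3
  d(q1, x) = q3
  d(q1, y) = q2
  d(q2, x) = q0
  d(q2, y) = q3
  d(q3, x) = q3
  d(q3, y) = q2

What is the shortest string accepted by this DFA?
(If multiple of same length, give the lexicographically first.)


BFS by string length (lex-first path to each state shown):
  len 0: q0<-""
Found accept state at length 0.

"" (empty string)


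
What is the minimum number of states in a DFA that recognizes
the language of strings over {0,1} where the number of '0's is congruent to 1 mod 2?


States track (count of '0') mod 2.
Need 2 states: one per remainder 0..1; accept = remainder 1.

2


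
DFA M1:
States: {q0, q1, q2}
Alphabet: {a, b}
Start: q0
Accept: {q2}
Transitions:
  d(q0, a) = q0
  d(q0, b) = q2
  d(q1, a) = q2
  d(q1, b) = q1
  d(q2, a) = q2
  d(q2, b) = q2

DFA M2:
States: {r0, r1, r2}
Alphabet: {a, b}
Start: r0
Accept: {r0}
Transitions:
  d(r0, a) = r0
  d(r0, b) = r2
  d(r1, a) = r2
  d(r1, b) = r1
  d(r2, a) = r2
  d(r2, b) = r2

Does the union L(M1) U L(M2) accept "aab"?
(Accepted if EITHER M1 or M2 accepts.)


M1: final=q2 accepted=True
M2: final=r2 accepted=False

Yes, union accepts


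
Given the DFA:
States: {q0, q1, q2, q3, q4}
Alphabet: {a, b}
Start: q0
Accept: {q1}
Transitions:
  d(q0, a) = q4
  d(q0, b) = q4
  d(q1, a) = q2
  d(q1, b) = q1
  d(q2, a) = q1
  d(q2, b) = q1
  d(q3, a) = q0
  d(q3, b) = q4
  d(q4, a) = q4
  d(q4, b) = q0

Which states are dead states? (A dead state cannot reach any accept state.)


Forward reachability from each state:
  q0 -> reaches {q0, q4}, no accept state (dead)
  q1 -> reaches accept state q1 (live)
  q2 -> reaches accept state q1 (live)
  q3 -> reaches {q0, q3, q4}, no accept state (dead)
  q4 -> reaches {q0, q4}, no accept state (dead)

{q0, q3, q4}


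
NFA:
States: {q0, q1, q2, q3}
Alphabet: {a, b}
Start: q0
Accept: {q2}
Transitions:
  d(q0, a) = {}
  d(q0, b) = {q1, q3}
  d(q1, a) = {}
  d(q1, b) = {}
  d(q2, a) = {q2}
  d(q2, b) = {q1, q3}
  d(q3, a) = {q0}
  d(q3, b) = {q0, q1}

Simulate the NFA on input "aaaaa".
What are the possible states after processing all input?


Start: {q0}
  --a--> {}
  --a--> {}
  --a--> {}
  --a--> {}
  --a--> {}

{} (empty set, no valid transitions)


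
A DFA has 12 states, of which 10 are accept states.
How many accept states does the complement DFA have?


Complement swaps accept and non-accept states.
12 - 10 = 2

2


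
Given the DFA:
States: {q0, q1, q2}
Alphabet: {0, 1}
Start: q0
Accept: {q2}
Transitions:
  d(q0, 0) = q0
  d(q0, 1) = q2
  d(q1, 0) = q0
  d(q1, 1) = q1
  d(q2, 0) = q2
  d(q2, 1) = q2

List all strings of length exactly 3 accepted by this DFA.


All strings of length 3: 8 total
Accepted: 7

"001", "010", "011", "100", "101", "110", "111"


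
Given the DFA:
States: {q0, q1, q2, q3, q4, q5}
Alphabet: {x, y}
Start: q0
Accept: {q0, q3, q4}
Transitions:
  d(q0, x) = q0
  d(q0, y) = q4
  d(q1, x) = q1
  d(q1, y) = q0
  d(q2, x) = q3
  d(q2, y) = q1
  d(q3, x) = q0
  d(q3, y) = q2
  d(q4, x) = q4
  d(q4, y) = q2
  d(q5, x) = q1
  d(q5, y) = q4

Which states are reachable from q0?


BFS from q0:
  layer 0: {q0}
  layer 1: {q4}
  layer 2: {q2}
  layer 3: {q1, q3}

{q0, q1, q2, q3, q4}


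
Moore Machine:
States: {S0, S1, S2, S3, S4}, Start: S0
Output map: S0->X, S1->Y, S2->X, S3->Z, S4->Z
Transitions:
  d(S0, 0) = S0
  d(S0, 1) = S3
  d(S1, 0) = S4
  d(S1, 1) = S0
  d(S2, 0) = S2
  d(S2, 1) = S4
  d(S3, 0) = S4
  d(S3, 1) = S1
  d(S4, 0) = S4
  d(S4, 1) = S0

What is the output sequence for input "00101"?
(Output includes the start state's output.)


Start: S0 (output X)
  --0--> S0 (output X)
  --0--> S0 (output X)
  --1--> S3 (output Z)
  --0--> S4 (output Z)
  --1--> S0 (output X)

"XXXZZX"


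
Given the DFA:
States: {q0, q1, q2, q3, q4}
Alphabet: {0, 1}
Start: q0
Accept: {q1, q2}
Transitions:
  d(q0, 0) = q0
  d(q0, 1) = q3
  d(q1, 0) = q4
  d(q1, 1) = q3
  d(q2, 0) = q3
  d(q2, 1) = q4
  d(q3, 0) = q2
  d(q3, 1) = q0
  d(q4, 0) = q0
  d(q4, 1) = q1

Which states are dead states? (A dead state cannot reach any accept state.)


Forward reachability from each state:
  q0 -> reaches accept state q1 (live)
  q1 -> reaches accept state q1 (live)
  q2 -> reaches accept state q1 (live)
  q3 -> reaches accept state q1 (live)
  q4 -> reaches accept state q1 (live)

None (all states can reach an accept state)


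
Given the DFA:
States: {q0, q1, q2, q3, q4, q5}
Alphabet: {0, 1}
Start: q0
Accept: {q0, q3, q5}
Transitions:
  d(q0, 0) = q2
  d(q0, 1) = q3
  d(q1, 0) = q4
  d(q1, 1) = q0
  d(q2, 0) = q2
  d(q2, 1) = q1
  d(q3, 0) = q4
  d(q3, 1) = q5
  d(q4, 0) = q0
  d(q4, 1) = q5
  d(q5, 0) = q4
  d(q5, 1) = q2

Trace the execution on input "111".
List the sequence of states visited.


Input: 111
d(q0, 1) = q3
d(q3, 1) = q5
d(q5, 1) = q2


q0 -> q3 -> q5 -> q2


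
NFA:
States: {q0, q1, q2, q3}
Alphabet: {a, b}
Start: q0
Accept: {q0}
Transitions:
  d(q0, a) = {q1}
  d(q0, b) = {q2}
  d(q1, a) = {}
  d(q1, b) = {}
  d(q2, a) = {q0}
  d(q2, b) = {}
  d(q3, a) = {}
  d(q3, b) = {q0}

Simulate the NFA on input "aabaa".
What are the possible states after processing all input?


Start: {q0}
  --a--> {q1}
  --a--> {}
  --b--> {}
  --a--> {}
  --a--> {}

{} (empty set, no valid transitions)


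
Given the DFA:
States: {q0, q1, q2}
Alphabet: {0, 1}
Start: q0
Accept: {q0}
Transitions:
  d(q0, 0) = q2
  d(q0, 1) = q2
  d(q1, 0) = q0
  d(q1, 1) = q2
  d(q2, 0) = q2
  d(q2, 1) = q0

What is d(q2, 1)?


Looking up transition d(q2, 1)

q0


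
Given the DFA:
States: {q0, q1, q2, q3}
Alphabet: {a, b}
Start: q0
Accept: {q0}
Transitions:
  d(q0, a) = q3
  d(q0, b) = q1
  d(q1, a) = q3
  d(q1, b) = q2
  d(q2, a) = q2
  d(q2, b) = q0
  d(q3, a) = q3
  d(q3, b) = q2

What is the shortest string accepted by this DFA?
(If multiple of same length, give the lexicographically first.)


BFS by string length (lex-first path to each state shown):
  len 0: q0<-""
Found accept state at length 0.

"" (empty string)


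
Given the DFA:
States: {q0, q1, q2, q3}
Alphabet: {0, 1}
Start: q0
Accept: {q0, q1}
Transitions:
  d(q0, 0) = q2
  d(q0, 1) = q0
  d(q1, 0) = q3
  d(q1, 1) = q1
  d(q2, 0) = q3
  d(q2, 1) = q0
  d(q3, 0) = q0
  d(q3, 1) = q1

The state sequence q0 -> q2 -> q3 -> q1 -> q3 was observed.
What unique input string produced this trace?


Trace back each transition to find the symbol:
  q0 --[0]--> q2
  q2 --[0]--> q3
  q3 --[1]--> q1
  q1 --[0]--> q3

"0010"


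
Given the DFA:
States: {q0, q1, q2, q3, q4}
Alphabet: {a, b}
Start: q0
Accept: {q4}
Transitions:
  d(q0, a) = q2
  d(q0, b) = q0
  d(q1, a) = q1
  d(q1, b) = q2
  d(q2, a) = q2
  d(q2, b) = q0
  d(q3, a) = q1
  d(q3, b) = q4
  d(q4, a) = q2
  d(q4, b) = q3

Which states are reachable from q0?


BFS from q0:
  layer 0: {q0}
  layer 1: {q2}

{q0, q2}


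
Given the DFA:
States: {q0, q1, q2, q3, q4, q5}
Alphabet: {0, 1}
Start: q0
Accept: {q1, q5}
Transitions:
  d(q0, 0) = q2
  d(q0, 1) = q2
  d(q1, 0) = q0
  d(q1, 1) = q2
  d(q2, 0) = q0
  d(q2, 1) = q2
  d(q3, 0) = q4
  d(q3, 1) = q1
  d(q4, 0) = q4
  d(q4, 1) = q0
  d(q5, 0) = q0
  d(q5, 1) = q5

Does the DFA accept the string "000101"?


Trace: q0 -> q2 -> q0 -> q2 -> q2 -> q0 -> q2
Final state: q2
Accept states: {q1, q5}

No, rejected (final state q2 is not an accept state)


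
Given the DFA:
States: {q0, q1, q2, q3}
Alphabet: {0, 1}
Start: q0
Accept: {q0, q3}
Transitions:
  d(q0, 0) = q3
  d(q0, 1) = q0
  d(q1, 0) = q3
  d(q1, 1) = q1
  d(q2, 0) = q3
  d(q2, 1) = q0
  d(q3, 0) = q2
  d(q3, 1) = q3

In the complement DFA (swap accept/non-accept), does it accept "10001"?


Trace: q0 -> q0 -> q3 -> q2 -> q3 -> q3
Final: q3
Original accept: {q0, q3}
Complement: q3 is in original accept

No, complement rejects (original accepts)


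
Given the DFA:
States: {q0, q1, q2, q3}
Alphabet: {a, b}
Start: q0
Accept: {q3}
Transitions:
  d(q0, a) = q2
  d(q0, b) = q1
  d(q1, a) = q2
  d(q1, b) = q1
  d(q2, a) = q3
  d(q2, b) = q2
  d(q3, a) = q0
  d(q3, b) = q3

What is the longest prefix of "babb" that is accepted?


Run the DFA, marking each prefix where the state is accepting:
  "" -> q0 [reject]
  "b" -> q1 [reject]
  "ba" -> q2 [reject]
  "bab" -> q2 [reject]
  "babb" -> q2 [reject]

No prefix is accepted


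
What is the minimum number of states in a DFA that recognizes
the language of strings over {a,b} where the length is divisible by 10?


States track (length) mod 10.
Need 10 states: one per remainder 0..9; accept = remainder 0.

10


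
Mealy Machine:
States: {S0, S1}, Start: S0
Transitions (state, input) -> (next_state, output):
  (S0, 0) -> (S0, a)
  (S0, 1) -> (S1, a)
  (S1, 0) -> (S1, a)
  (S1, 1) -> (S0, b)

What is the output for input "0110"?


Step-by-step:
  (S0, 0) -> (S0, a)
  (S0, 1) -> (S1, a)
  (S1, 1) -> (S0, b)
  (S0, 0) -> (S0, a)

"aaba"


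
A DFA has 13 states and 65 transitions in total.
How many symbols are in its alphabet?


Each state has exactly one transition per symbol.
|alphabet| = transitions / states = 65 / 13 = 5

5


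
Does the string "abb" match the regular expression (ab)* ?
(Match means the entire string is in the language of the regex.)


|string| = 3; first = 'a'; last = 'b'

No, "abb" does not match (ab)*


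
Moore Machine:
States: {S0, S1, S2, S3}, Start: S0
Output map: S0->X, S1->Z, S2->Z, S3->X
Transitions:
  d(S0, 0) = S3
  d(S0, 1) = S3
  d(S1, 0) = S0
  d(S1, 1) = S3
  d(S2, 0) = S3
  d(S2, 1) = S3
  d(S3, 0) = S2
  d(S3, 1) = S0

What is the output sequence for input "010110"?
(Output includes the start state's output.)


Start: S0 (output X)
  --0--> S3 (output X)
  --1--> S0 (output X)
  --0--> S3 (output X)
  --1--> S0 (output X)
  --1--> S3 (output X)
  --0--> S2 (output Z)

"XXXXXXZ"


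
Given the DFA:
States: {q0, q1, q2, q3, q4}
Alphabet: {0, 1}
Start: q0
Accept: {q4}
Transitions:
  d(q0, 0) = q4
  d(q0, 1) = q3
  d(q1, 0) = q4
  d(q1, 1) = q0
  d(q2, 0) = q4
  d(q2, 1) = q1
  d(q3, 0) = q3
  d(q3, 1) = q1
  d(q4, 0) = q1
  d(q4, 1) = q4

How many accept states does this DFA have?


Accept states listed: {q4}
Counting: q4(1)

1


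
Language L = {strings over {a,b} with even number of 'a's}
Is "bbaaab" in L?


count('a') = 3; 3 mod 2 = 1

No, "bbaaab" is not in L


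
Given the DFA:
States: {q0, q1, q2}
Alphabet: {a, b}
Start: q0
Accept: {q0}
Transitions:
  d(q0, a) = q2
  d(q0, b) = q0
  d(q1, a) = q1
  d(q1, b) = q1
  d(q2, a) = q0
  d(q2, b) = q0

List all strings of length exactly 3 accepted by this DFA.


All strings of length 3: 8 total
Accepted: 5

"aab", "abb", "baa", "bab", "bbb"
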